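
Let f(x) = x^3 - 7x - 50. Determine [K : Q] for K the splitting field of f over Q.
[K : Q] = 6

By the rational root test, any rational root of the monic integer polynomial f(x) = x^3 - 7x - 50 must be an integer dividing the constant term -50, i.e. one of ±{1, 2, 5, 10, 25, 50}. Evaluating: f(1) = -56, f(-1) = -44, f(2) = -56, f(-2) = -44, f(5) = 40, f(-5) = -140, f(10) = 880, f(-10) = -980, f(25) = 15400, f(-25) = -15500, f(50) = 124600, f(-50) = -124700; none is 0, so f has no rational root and is therefore irreducible over Q (a cubic with no linear factor over a field is irreducible). For an irreducible cubic, the Galois group is A_3 or S_3 according as the discriminant disc(f) = -4a^3 - 27b^2 = -4·(-7)^3 - 27·(-50)^2 = -66128 is or is not a square in Q. Here disc(f) = -66128 is not a perfect square in Q, so the Galois group of f over Q is not contained in A_3 and must be all of S_3. The splitting field has degree |S_3| = 6 over Q, so [K : Q] = 6.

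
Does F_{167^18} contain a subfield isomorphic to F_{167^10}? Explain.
No: F_{167^10} is not a subfield of F_{167^18}

F_{p^m} embeds in F_{p^n} iff m | n. Here 10 ∤ 18 (since 18 = 1·10 + 8 with remainder 8 ≠ 0), so F_{167^10} is not a subfield of F_{167^18}. Equivalently: if it were, the tower law would give 10 = [F_{167^10}:F_167] dividing [F_{167^18}:F_167] = 18, contradiction.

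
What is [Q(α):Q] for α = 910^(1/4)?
[Q(α):Q] = 4

α is a root of x^4 - 910. By Eisenstein's criterion at the prime p = 2 (which divides the constant term 910 but p^2 = 4 does not, since 910 is squarefree), x^4 - 910 is irreducible over Q. Hence [Q(α):Q] = 4.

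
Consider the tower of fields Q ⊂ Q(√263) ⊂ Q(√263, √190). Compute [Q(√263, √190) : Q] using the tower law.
[Q(√263, √190) : Q] = 4

[Q(√263):Q] = 2 (min poly x^2 - 263, irreducible since 263 is squarefree > 1). For the top step, suppose √190 ∈ Q(√263), say √190 = c + d√263 with c, d ∈ Q. Squaring: 190 = c^2 + 263d^2 + 2cd√263. Since √263 ∉ Q this forces 2cd = 0. If d = 0 then √190 = c ∈ Q, contradicting 190 squarefree > 1. If c = 0 then 190 = 263d^2, so 263·190 = (263d)^2 is a perfect square in Q — but 263·190 = 49970 is not a perfect square (since 263 and 190 are distinct squarefree integers). Contradiction. Hence √190 ∉ Q(√263), so x^2 - 190 stays irreducible over Q(√263) and [Q(√263, √190) : Q(√263)] = 2. By the tower law, [Q(√263, √190) : Q] = 2 · 2 = 4.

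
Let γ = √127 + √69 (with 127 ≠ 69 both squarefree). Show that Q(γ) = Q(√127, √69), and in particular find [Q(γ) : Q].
[Q(γ) : Q] = 4 (equivalently, Q(γ) = Q(√127, √69))

Obviously Q(γ) ⊆ Q(√127, √69), and [Q(√127, √69):Q] = 4 (since 127, 69 are distinct squarefree integers > 1 with 8763 not a perfect square). To show equality we compute the minimal polynomial of γ. From γ = √127 + √69: γ^2 = 127 + 2√(8763) + 69 = 196 + 2√(8763), so γ^2 - 196 = 2√(8763); squaring, (γ^2 - 196)^2 = 4·8763, i.e. γ^4 - 392γ^2 + 38416 - 35052 = 0, i.e. γ^4 - 392γ^2 + 3364 = 0. So γ is a root of x^4 - 392x^2 + 3364. This polynomial is irreducible over Q: it has no rational root (each ±√127 ± √69 is irrational), and any factorization into two quadratics over Q would force √(8763) ∈ Q (pairing opposite roots) or √127, √69 ∈ Q (other pairings), all impossible. Hence [Q(γ):Q] = 4 = [Q(√127, √69):Q], so Q(γ) = Q(√127, √69).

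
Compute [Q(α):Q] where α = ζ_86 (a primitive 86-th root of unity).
[Q(α):Q] = 42

The minimal polynomial of ζ_86 over Q is the 86-th cyclotomic polynomial Φ_86(x), which is irreducible over Q and has degree φ(86) = 42. Hence [Q(α):Q] = φ(86) = 42.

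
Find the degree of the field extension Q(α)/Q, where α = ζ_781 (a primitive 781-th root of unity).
[Q(α):Q] = 700

The minimal polynomial of ζ_781 over Q is the 781-th cyclotomic polynomial Φ_781(x), which is irreducible over Q and has degree φ(781) = 700. Hence [Q(α):Q] = φ(781) = 700.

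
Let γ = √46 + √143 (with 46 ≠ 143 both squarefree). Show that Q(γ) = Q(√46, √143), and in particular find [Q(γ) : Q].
[Q(γ) : Q] = 4 (equivalently, Q(γ) = Q(√46, √143))

Obviously Q(γ) ⊆ Q(√46, √143), and [Q(√46, √143):Q] = 4 (since 46, 143 are distinct squarefree integers > 1 with 6578 not a perfect square). To show equality we compute the minimal polynomial of γ. From γ = √46 + √143: γ^2 = 46 + 2√(6578) + 143 = 189 + 2√(6578), so γ^2 - 189 = 2√(6578); squaring, (γ^2 - 189)^2 = 4·6578, i.e. γ^4 - 378γ^2 + 35721 - 26312 = 0, i.e. γ^4 - 378γ^2 + 9409 = 0. So γ is a root of x^4 - 378x^2 + 9409. This polynomial is irreducible over Q: it has no rational root (each ±√46 ± √143 is irrational), and any factorization into two quadratics over Q would force √(6578) ∈ Q (pairing opposite roots) or √46, √143 ∈ Q (other pairings), all impossible. Hence [Q(γ):Q] = 4 = [Q(√46, √143):Q], so Q(γ) = Q(√46, √143).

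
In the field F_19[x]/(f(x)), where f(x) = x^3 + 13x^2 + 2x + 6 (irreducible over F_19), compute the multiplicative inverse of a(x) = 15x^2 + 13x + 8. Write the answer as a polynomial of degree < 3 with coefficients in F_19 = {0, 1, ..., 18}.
a(x)^(-1) ≡ 2x^2 + 6x + 6 (mod f(x))

Since f is irreducible over F_19, F_19[x]/(f) is a field and a(x) ≠ 0 has an inverse. Apply the extended Euclidean algorithm to f(x) and a(x) in F_19[x]: f(x) = (14x + 9)·a(x) + (x + 10);  a(x) = (15x + 15)·(x + 10) + (10). The last nonzero remainder is the constant 10 = gcd(f, a) in F_19. Back-substituting through the division chain expresses 10 = s(x)·a(x) + t(x)·f(x) with s(x) ≡ x^2 + 3x + 3 (mod f), so (x^2 + 3x + 3)·a(x) ≡ 10 (mod f). Multiplying by 10^(-1) ≡ 2 in F_19 gives a(x)^(-1) ≡ 2·(x^2 + 3x + 3) ≡ 2x^2 + 6x + 6 (mod f). Check: (15x^2 + 13x + 8)·(2x^2 + 6x + 6) = 11x^4 + 2x^3 + 13x^2 + 12x + 10 ≡ 1 (mod x^3 + 13x^2 + 2x + 6).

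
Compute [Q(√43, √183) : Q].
[Q(√43, √183) : Q] = 4

[Q(√43):Q] = 2 (min poly x^2 - 43, irreducible since 43 is squarefree > 1). For the top step, suppose √183 ∈ Q(√43), say √183 = c + d√43 with c, d ∈ Q. Squaring: 183 = c^2 + 43d^2 + 2cd√43. Since √43 ∉ Q this forces 2cd = 0. If d = 0 then √183 = c ∈ Q, contradicting 183 squarefree > 1. If c = 0 then 183 = 43d^2, so 43·183 = (43d)^2 is a perfect square in Q — but 43·183 = 7869 is not a perfect square (since 43 and 183 are distinct squarefree integers). Contradiction. Hence √183 ∉ Q(√43), so x^2 - 183 stays irreducible over Q(√43) and [Q(√43, √183) : Q(√43)] = 2. By the tower law, [Q(√43, √183) : Q] = 2 · 2 = 4.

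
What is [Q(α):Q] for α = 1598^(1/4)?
[Q(α):Q] = 4

α is a root of x^4 - 1598. By Eisenstein's criterion at the prime p = 2 (which divides the constant term 1598 but p^2 = 4 does not, since 1598 is squarefree), x^4 - 1598 is irreducible over Q. Hence [Q(α):Q] = 4.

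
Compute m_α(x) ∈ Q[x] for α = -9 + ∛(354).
m_α(x) = x^3 + 27x^2 + 243x + 375

Set β = α + 9 = ∛(354), so β^3 = 354. Then (α + 9)^3 - 354 = 0, i.e. α is a root of g(x) = (x + 9)^3 - 354 = x^3 + 27x^2 + 243x + 375. Since g(x) = h(x + 9) where h(x) = x^3 - 354, and h is irreducible over Q (because 354 is not a perfect cube, so h has no rational root, and a monic cubic with no rational root is irreducible), g is also irreducible (irreducibility is preserved under the substitution x → x + 9). Hence m_α(x) = x^3 + 27x^2 + 243x + 375.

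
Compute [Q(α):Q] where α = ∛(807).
[Q(α):Q] = 3

The minimal polynomial of α is x^3 - 807, irreducible over Q since 807 is not a perfect cube (so x^3 - 807 has no rational root). Hence [Q(α):Q] = deg(m_α) = 3.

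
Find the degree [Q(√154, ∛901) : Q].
[Q(√154, ∛901) : Q] = 6

Let L = Q(√154, ∛901). Since Q(√154) ⊂ L and [Q(√154):Q] = 2, the tower law gives 2 | [L:Q]. Likewise Q(∛901) ⊂ L with [Q(∛901):Q] = 3 (because 901 is not a perfect cube), so 3 | [L:Q]. As gcd(2,3) = 1, [L:Q] is divisible by 6. Conversely L is generated over Q by √154 and ∛901, so [L:Q] ≤ 2·3 = 6. Therefore [Q(√154, ∛901) : Q] = 6.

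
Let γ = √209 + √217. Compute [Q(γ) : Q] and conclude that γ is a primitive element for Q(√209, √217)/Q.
[Q(γ) : Q] = 4 (equivalently, Q(γ) = Q(√209, √217))

Obviously Q(γ) ⊆ Q(√209, √217), and [Q(√209, √217):Q] = 4 (since 209, 217 are distinct squarefree integers > 1 with 45353 not a perfect square). To show equality we compute the minimal polynomial of γ. From γ = √209 + √217: γ^2 = 209 + 2√(45353) + 217 = 426 + 2√(45353), so γ^2 - 426 = 2√(45353); squaring, (γ^2 - 426)^2 = 4·45353, i.e. γ^4 - 852γ^2 + 181476 - 181412 = 0, i.e. γ^4 - 852γ^2 + 64 = 0. So γ is a root of x^4 - 852x^2 + 64. This polynomial is irreducible over Q: it has no rational root (each ±√209 ± √217 is irrational), and any factorization into two quadratics over Q would force √(45353) ∈ Q (pairing opposite roots) or √209, √217 ∈ Q (other pairings), all impossible. Hence [Q(γ):Q] = 4 = [Q(√209, √217):Q], so Q(γ) = Q(√209, √217).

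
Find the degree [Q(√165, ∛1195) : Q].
[Q(√165, ∛1195) : Q] = 6

Let L = Q(√165, ∛1195). Since Q(√165) ⊂ L and [Q(√165):Q] = 2, the tower law gives 2 | [L:Q]. Likewise Q(∛1195) ⊂ L with [Q(∛1195):Q] = 3 (because 1195 is not a perfect cube), so 3 | [L:Q]. As gcd(2,3) = 1, [L:Q] is divisible by 6. Conversely L is generated over Q by √165 and ∛1195, so [L:Q] ≤ 2·3 = 6. Therefore [Q(√165, ∛1195) : Q] = 6.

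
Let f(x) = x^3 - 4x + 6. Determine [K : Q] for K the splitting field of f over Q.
[K : Q] = 6

By the rational root test, any rational root of the monic integer polynomial f(x) = x^3 - 4x + 6 must be an integer dividing the constant term 6, i.e. one of ±{1, 2, 3, 6}. Evaluating: f(1) = 3, f(-1) = 9, f(2) = 6, f(-2) = 6, f(3) = 21, f(-3) = -9, f(6) = 198, f(-6) = -186; none is 0, so f has no rational root and is therefore irreducible over Q (a cubic with no linear factor over a field is irreducible). For an irreducible cubic, the Galois group is A_3 or S_3 according as the discriminant disc(f) = -4a^3 - 27b^2 = -4·(-4)^3 - 27·(6)^2 = -716 is or is not a square in Q. Here disc(f) = -716 is not a perfect square in Q, so the Galois group of f over Q is not contained in A_3 and must be all of S_3. The splitting field has degree |S_3| = 6 over Q, so [K : Q] = 6.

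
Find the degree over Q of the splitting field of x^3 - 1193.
[K : Q] = 6

The roots of x^3 - 1193 are ∛1193, ω∛1193, ω^2∛1193 where ω = e^(2πi/3) is a primitive cube root of unity, so K = Q(∛1193, ω). Now [Q(∛1193):Q] = 3 (since 1193 is not a perfect cube, x^3 - 1193 is irreducible) and [Q(ω):Q] = 2. Both 2 and 3 divide [K:Q], and [K:Q] ≤ 3·2 = 6, so [K:Q] = 6. (Equivalently: Q(∛1193) ⊂ R but ω ∉ R, so [K : Q(∛1193)] = 2.)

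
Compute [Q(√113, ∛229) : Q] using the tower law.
[Q(√113, ∛229) : Q] = 6

Let L = Q(√113, ∛229). Since Q(√113) ⊂ L and [Q(√113):Q] = 2, the tower law gives 2 | [L:Q]. Likewise Q(∛229) ⊂ L with [Q(∛229):Q] = 3 (because 229 is not a perfect cube), so 3 | [L:Q]. As gcd(2,3) = 1, [L:Q] is divisible by 6. Conversely L is generated over Q by √113 and ∛229, so [L:Q] ≤ 2·3 = 6. Therefore [Q(√113, ∛229) : Q] = 6.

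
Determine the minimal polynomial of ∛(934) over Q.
m_α(x) = x^3 - 934

α satisfies α^3 = 934, so x^3 - 934 annihilates α. By the rational root test, a rational root p/q (in lowest terms) of x^3 - 934 would satisfy p^3 = 934 q^3, forcing q = 1 and p^3 = 934; but 934 is not a perfect cube, contradiction. A monic cubic over Q with no rational root is irreducible (any nontrivial factorization would include a linear factor). Hence x^3 - 934 is the minimal polynomial of α, and in particular [Q(α):Q] = 3.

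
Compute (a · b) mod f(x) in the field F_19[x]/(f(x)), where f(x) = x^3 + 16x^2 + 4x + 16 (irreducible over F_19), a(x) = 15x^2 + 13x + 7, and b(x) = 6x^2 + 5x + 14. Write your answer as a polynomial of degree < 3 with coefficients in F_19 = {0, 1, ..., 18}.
a · b ≡ 10x^2 + 11x + 18 (mod f(x))

Multiply in F_19[x]: a(x)·b(x) = (15x^2 + 13x + 7)·(6x^2 + 5x + 14) = 14x^4 + x^3 + 13x^2 + 8x + 3. This has degree ≥ 3, so divide by f(x) over F_19: 14x^4 + x^3 + 13x^2 + 8x + 3 = (14x + 5)·(x^3 + 16x^2 + 4x + 16) + (10x^2 + 11x + 18). Hence a·b ≡ 10x^2 + 11x + 18 (mod f). (F_19[x]/(f) is a field with 19^3 = 6859 elements since f is irreducible of degree 3.)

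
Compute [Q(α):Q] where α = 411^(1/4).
[Q(α):Q] = 4

α is a root of x^4 - 411. By Eisenstein's criterion at the prime p = 3 (which divides the constant term 411 but p^2 = 9 does not, since 411 is squarefree), x^4 - 411 is irreducible over Q. Hence [Q(α):Q] = 4.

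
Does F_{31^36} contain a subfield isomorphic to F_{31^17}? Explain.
No: F_{31^17} is not a subfield of F_{31^36}

F_{p^m} embeds in F_{p^n} iff m | n. Here 17 ∤ 36 (since 36 = 2·17 + 2 with remainder 2 ≠ 0), so F_{31^17} is not a subfield of F_{31^36}. Equivalently: if it were, the tower law would give 17 = [F_{31^17}:F_31] dividing [F_{31^36}:F_31] = 36, contradiction.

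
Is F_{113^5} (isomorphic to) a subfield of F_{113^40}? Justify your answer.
Yes: F_{113^5} is a subfield of F_{113^40}

F_{p^m} embeds in F_{p^n} iff m | n (since F_{p^n} is the splitting field of x^(p^n) - x, and F_{p^m} ⊂ F_{p^n} forces p^n to be a power of p^m, i.e. m | n; conversely if m | n then every root of x^(p^m) - x is a root of x^(p^n) - x). Here 5 | 40 (since 40 = 8·5), so F_{113^5} is a subfield of F_{113^40}, and [F_{113^40} : F_{113^5}] = 40/5 = 8.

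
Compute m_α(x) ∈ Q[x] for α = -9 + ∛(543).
m_α(x) = x^3 + 27x^2 + 243x + 186

Set β = α + 9 = ∛(543), so β^3 = 543. Then (α + 9)^3 - 543 = 0, i.e. α is a root of g(x) = (x + 9)^3 - 543 = x^3 + 27x^2 + 243x + 186. Since g(x) = h(x + 9) where h(x) = x^3 - 543, and h is irreducible over Q (because 543 is not a perfect cube, so h has no rational root, and a monic cubic with no rational root is irreducible), g is also irreducible (irreducibility is preserved under the substitution x → x + 9). Hence m_α(x) = x^3 + 27x^2 + 243x + 186.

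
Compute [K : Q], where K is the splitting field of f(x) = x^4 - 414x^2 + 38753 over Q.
[K : Q] = 4

Solving the quadratic in x^2: x^2 = (414 ± √(414^2 - 4·38753))/2 = (414 ± √16384)/2 = (414 ± 128)/2, giving x^2 = 271 or x^2 = 143. So f(x) = (x^2 - 271)(x^2 - 143) and the roots of f are ±√271, ±√143. Hence the splitting field is K = Q(√271, √143). Since 271 and 143 are distinct squarefree integers > 1, their product 38753 is not a perfect square, so √143 ∉ Q(√271). By the tower law [K:Q] = [Q(√271,√143):Q(√271)] · [Q(√271):Q] = 2 · 2 = 4.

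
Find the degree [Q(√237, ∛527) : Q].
[Q(√237, ∛527) : Q] = 6

Let L = Q(√237, ∛527). Since Q(√237) ⊂ L and [Q(√237):Q] = 2, the tower law gives 2 | [L:Q]. Likewise Q(∛527) ⊂ L with [Q(∛527):Q] = 3 (because 527 is not a perfect cube), so 3 | [L:Q]. As gcd(2,3) = 1, [L:Q] is divisible by 6. Conversely L is generated over Q by √237 and ∛527, so [L:Q] ≤ 2·3 = 6. Therefore [Q(√237, ∛527) : Q] = 6.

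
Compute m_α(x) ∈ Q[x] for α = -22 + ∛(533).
m_α(x) = x^3 + 66x^2 + 1452x + 10115

Set β = α + 22 = ∛(533), so β^3 = 533. Then (α + 22)^3 - 533 = 0, i.e. α is a root of g(x) = (x + 22)^3 - 533 = x^3 + 66x^2 + 1452x + 10115. Since g(x) = h(x + 22) where h(x) = x^3 - 533, and h is irreducible over Q (because 533 is not a perfect cube, so h has no rational root, and a monic cubic with no rational root is irreducible), g is also irreducible (irreducibility is preserved under the substitution x → x + 22). Hence m_α(x) = x^3 + 66x^2 + 1452x + 10115.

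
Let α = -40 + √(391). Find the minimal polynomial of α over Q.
m_α(x) = x^2 + 80x + 1209

From α + 40 = √(391), squaring gives (α + 40)^2 = 391, i.e. α^2 + 80α + 1600 = 391, so α^2 + 80α + 1209 = 0. The discriminant of x^2 + 80x + 1209 is (80)^2 - 4·(1209) = 6400 - 4836 = 1564, and 4·(391) is not a perfect square in Q since 391 is squarefree and ≠ 1. Hence x^2 + 80x + 1209 is irreducible over Q and is the minimal polynomial of α.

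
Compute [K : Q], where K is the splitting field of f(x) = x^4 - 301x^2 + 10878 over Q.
[K : Q] = 4

Solving the quadratic in x^2: x^2 = (301 ± √(301^2 - 4·10878))/2 = (301 ± √47089)/2 = (301 ± 217)/2, giving x^2 = 259 or x^2 = 42. So f(x) = (x^2 - 259)(x^2 - 42) and the roots of f are ±√259, ±√42. Hence the splitting field is K = Q(√259, √42). Since 259 and 42 are distinct squarefree integers > 1, their product 10878 is not a perfect square, so √42 ∉ Q(√259). By the tower law [K:Q] = [Q(√259,√42):Q(√259)] · [Q(√259):Q] = 2 · 2 = 4.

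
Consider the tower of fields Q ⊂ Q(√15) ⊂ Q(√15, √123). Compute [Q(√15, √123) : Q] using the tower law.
[Q(√15, √123) : Q] = 4

[Q(√15):Q] = 2 (min poly x^2 - 15, irreducible since 15 is squarefree > 1). For the top step, suppose √123 ∈ Q(√15), say √123 = c + d√15 with c, d ∈ Q. Squaring: 123 = c^2 + 15d^2 + 2cd√15. Since √15 ∉ Q this forces 2cd = 0. If d = 0 then √123 = c ∈ Q, contradicting 123 squarefree > 1. If c = 0 then 123 = 15d^2, so 15·123 = (15d)^2 is a perfect square in Q — but 15·123 = 1845 is not a perfect square (since 15 and 123 are distinct squarefree integers). Contradiction. Hence √123 ∉ Q(√15), so x^2 - 123 stays irreducible over Q(√15) and [Q(√15, √123) : Q(√15)] = 2. By the tower law, [Q(√15, √123) : Q] = 2 · 2 = 4.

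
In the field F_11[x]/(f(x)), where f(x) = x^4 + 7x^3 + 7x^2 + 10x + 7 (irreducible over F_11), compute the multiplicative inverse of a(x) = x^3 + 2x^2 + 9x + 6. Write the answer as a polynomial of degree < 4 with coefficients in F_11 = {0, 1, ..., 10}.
a(x)^(-1) ≡ 9x^3 + 10x^2 + 8x + 6 (mod f(x))

Since f is irreducible over F_11, F_11[x]/(f) is a field and a(x) ≠ 0 has an inverse. Apply the extended Euclidean algorithm to f(x) and a(x) in F_11[x]: f(x) = (x + 5)·a(x) + (10x^2 + 3x + 10);  a(x) = (10x + 6)·(10x^2 + 3x + 10) + (x + 1);  (10x^2 + 3x + 10) = (10x + 4)·(x + 1) + (6). The last nonzero remainder is the constant 6 = gcd(f, a) in F_11. Back-substituting through the division chain expresses 6 = s(x)·a(x) + t(x)·f(x) with s(x) ≡ 10x^3 + 5x^2 + 4x + 3 (mod f), so (10x^3 + 5x^2 + 4x + 3)·a(x) ≡ 6 (mod f). Multiplying by 6^(-1) ≡ 2 in F_11 gives a(x)^(-1) ≡ 2·(10x^3 + 5x^2 + 4x + 3) ≡ 9x^3 + 10x^2 + 8x + 6 (mod f). Check: (x^3 + 2x^2 + 9x + 6)·(9x^3 + 10x^2 + 8x + 6) = 9x^6 + 6x^5 + 10x^4 + x^3 + x^2 + 3x + 3 ≡ 1 (mod x^4 + 7x^3 + 7x^2 + 10x + 7).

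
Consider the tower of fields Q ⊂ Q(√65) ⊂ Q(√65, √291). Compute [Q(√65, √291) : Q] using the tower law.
[Q(√65, √291) : Q] = 4

[Q(√65):Q] = 2 (min poly x^2 - 65, irreducible since 65 is squarefree > 1). For the top step, suppose √291 ∈ Q(√65), say √291 = c + d√65 with c, d ∈ Q. Squaring: 291 = c^2 + 65d^2 + 2cd√65. Since √65 ∉ Q this forces 2cd = 0. If d = 0 then √291 = c ∈ Q, contradicting 291 squarefree > 1. If c = 0 then 291 = 65d^2, so 65·291 = (65d)^2 is a perfect square in Q — but 65·291 = 18915 is not a perfect square (since 65 and 291 are distinct squarefree integers). Contradiction. Hence √291 ∉ Q(√65), so x^2 - 291 stays irreducible over Q(√65) and [Q(√65, √291) : Q(√65)] = 2. By the tower law, [Q(√65, √291) : Q] = 2 · 2 = 4.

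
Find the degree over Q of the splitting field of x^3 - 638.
[K : Q] = 6

The roots of x^3 - 638 are ∛638, ω∛638, ω^2∛638 where ω = e^(2πi/3) is a primitive cube root of unity, so K = Q(∛638, ω). Now [Q(∛638):Q] = 3 (since 638 is not a perfect cube, x^3 - 638 is irreducible) and [Q(ω):Q] = 2. Both 2 and 3 divide [K:Q], and [K:Q] ≤ 3·2 = 6, so [K:Q] = 6. (Equivalently: Q(∛638) ⊂ R but ω ∉ R, so [K : Q(∛638)] = 2.)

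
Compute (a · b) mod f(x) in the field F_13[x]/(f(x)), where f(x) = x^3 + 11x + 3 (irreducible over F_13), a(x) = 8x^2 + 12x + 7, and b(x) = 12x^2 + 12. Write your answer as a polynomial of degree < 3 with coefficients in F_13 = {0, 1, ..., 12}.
a · b ≡ 8x^2 + x + 3 (mod f(x))

Multiply in F_13[x]: a(x)·b(x) = (8x^2 + 12x + 7)·(12x^2 + 12) = 5x^4 + x^3 + 11x^2 + x + 6. This has degree ≥ 3, so divide by f(x) over F_13: 5x^4 + x^3 + 11x^2 + x + 6 = (5x + 1)·(x^3 + 11x + 3) + (8x^2 + x + 3). Hence a·b ≡ 8x^2 + x + 3 (mod f). (F_13[x]/(f) is a field with 13^3 = 2197 elements since f is irreducible of degree 3.)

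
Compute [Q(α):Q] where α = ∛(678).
[Q(α):Q] = 3

The minimal polynomial of α is x^3 - 678, irreducible over Q since 678 is not a perfect cube (so x^3 - 678 has no rational root). Hence [Q(α):Q] = deg(m_α) = 3.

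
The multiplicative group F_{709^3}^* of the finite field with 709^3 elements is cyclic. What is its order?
|F_{709^3}^*| = 356400828

F_{709^3} has 709^3 = 356400829 elements; its multiplicative group consists of all nonzero elements, so |F_{709^3}^*| = 356400829 - 1 = 356400828. (It is cyclic since any finite subgroup of the multiplicative group of a field is cyclic.)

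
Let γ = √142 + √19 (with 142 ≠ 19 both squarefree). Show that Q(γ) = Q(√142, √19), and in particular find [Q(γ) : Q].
[Q(γ) : Q] = 4 (equivalently, Q(γ) = Q(√142, √19))

Obviously Q(γ) ⊆ Q(√142, √19), and [Q(√142, √19):Q] = 4 (since 142, 19 are distinct squarefree integers > 1 with 2698 not a perfect square). To show equality we compute the minimal polynomial of γ. From γ = √142 + √19: γ^2 = 142 + 2√(2698) + 19 = 161 + 2√(2698), so γ^2 - 161 = 2√(2698); squaring, (γ^2 - 161)^2 = 4·2698, i.e. γ^4 - 322γ^2 + 25921 - 10792 = 0, i.e. γ^4 - 322γ^2 + 15129 = 0. So γ is a root of x^4 - 322x^2 + 15129. This polynomial is irreducible over Q: it has no rational root (each ±√142 ± √19 is irrational), and any factorization into two quadratics over Q would force √(2698) ∈ Q (pairing opposite roots) or √142, √19 ∈ Q (other pairings), all impossible. Hence [Q(γ):Q] = 4 = [Q(√142, √19):Q], so Q(γ) = Q(√142, √19).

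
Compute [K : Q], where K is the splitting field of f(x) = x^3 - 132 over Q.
[K : Q] = 6

The roots of x^3 - 132 are ∛132, ω∛132, ω^2∛132 where ω = e^(2πi/3) is a primitive cube root of unity, so K = Q(∛132, ω). Now [Q(∛132):Q] = 3 (since 132 is not a perfect cube, x^3 - 132 is irreducible) and [Q(ω):Q] = 2. Both 2 and 3 divide [K:Q], and [K:Q] ≤ 3·2 = 6, so [K:Q] = 6. (Equivalently: Q(∛132) ⊂ R but ω ∉ R, so [K : Q(∛132)] = 2.)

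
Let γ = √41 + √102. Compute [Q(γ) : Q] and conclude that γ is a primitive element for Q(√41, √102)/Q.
[Q(γ) : Q] = 4 (equivalently, Q(γ) = Q(√41, √102))

Obviously Q(γ) ⊆ Q(√41, √102), and [Q(√41, √102):Q] = 4 (since 41, 102 are distinct squarefree integers > 1 with 4182 not a perfect square). To show equality we compute the minimal polynomial of γ. From γ = √41 + √102: γ^2 = 41 + 2√(4182) + 102 = 143 + 2√(4182), so γ^2 - 143 = 2√(4182); squaring, (γ^2 - 143)^2 = 4·4182, i.e. γ^4 - 286γ^2 + 20449 - 16728 = 0, i.e. γ^4 - 286γ^2 + 3721 = 0. So γ is a root of x^4 - 286x^2 + 3721. This polynomial is irreducible over Q: it has no rational root (each ±√41 ± √102 is irrational), and any factorization into two quadratics over Q would force √(4182) ∈ Q (pairing opposite roots) or √41, √102 ∈ Q (other pairings), all impossible. Hence [Q(γ):Q] = 4 = [Q(√41, √102):Q], so Q(γ) = Q(√41, √102).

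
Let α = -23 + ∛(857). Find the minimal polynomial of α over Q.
m_α(x) = x^3 + 69x^2 + 1587x + 11310

Set β = α + 23 = ∛(857), so β^3 = 857. Then (α + 23)^3 - 857 = 0, i.e. α is a root of g(x) = (x + 23)^3 - 857 = x^3 + 69x^2 + 1587x + 11310. Since g(x) = h(x + 23) where h(x) = x^3 - 857, and h is irreducible over Q (because 857 is not a perfect cube, so h has no rational root, and a monic cubic with no rational root is irreducible), g is also irreducible (irreducibility is preserved under the substitution x → x + 23). Hence m_α(x) = x^3 + 69x^2 + 1587x + 11310.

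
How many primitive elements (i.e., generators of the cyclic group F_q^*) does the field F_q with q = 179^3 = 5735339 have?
There are φ(5735338) = 2429856 primitive elements

F_q^* is cyclic of order q - 1 = 5735338. A cyclic group of order m has exactly φ(m) generators. Here m = 5735338 = 2 · 7 · 89 · 4603, so the number of primitive elements is φ(5735338) = 2429856.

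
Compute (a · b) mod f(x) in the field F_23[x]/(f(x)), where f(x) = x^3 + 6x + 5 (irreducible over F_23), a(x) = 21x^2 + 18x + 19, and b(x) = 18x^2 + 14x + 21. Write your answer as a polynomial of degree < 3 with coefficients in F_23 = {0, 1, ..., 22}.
a · b ≡ 9x^2 + 14x (mod f(x))

Multiply in F_23[x]: a(x)·b(x) = (21x^2 + 18x + 19)·(18x^2 + 14x + 21) = 10x^4 + 20x^3 + 8. This has degree ≥ 3, so divide by f(x) over F_23: 10x^4 + 20x^3 + 8 = (10x + 20)·(x^3 + 6x + 5) + (9x^2 + 14x). Hence a·b ≡ 9x^2 + 14x (mod f). (F_23[x]/(f) is a field with 23^3 = 12167 elements since f is irreducible of degree 3.)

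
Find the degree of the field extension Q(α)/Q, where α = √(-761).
[Q(α):Q] = 2

[Q(α):Q] equals the degree of the minimal polynomial of α. Here α^2 = -761 and x^2 + 761 is irreducible (d = -761 is squarefree, ≠ 1, hence not a square), so deg(m_α) = 2. Thus [Q(α):Q] = 2.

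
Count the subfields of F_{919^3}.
F_{919^3} has 2 subfields

The subfields of F_{p^n} are exactly the fields F_{p^d} for d | n (each is the fixed field of the unique index-d subgroup of Gal(F_{p^n}/F_p) ≅ Z/nZ). The divisors of n = 3 are {1, 3}, giving 2 subfields: F_{919^1}, F_{919^3}.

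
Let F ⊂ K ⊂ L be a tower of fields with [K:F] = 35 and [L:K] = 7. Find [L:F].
[L:F] = 245

The tower law says that for any tower of field extensions F ⊂ K ⊂ L with finite degrees, [L:F] = [L:K] · [K:F]. Here this gives [L:F] = 7 · 35 = 245.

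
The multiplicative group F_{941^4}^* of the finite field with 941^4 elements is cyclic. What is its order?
|F_{941^4}^*| = 784076601360

F_{941^4} has 941^4 = 784076601361 elements; its multiplicative group consists of all nonzero elements, so |F_{941^4}^*| = 784076601361 - 1 = 784076601360. (It is cyclic since any finite subgroup of the multiplicative group of a field is cyclic.)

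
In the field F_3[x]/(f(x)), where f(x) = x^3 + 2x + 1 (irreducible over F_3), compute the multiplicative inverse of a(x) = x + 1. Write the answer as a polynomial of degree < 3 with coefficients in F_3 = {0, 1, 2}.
a(x)^(-1) ≡ 2x^2 + x (mod f(x))

Since f is irreducible over F_3, F_3[x]/(f) is a field and a(x) ≠ 0 has an inverse. Apply the extended Euclidean algorithm to f(x) and a(x) in F_3[x]: f(x) = (x^2 + 2x)·a(x) + (1). The last nonzero remainder is the constant 1 = gcd(f, a) in F_3. Back-substituting through the division chain expresses 1 = s(x)·a(x) + t(x)·f(x) with s(x) ≡ 2x^2 + x (mod f), so a(x)^(-1) ≡ s(x) = 2x^2 + x (mod f). Check: (x + 1)·(2x^2 + x) = 2x^3 + x ≡ 1 (mod x^3 + 2x + 1).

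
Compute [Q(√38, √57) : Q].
[Q(√38, √57) : Q] = 4

[Q(√38):Q] = 2 (min poly x^2 - 38, irreducible since 38 is squarefree > 1). For the top step, suppose √57 ∈ Q(√38), say √57 = c + d√38 with c, d ∈ Q. Squaring: 57 = c^2 + 38d^2 + 2cd√38. Since √38 ∉ Q this forces 2cd = 0. If d = 0 then √57 = c ∈ Q, contradicting 57 squarefree > 1. If c = 0 then 57 = 38d^2, so 38·57 = (38d)^2 is a perfect square in Q — but 38·57 = 2166 is not a perfect square (since 38 and 57 are distinct squarefree integers). Contradiction. Hence √57 ∉ Q(√38), so x^2 - 57 stays irreducible over Q(√38) and [Q(√38, √57) : Q(√38)] = 2. By the tower law, [Q(√38, √57) : Q] = 2 · 2 = 4.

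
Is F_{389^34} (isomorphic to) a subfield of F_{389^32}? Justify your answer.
No: F_{389^34} is not a subfield of F_{389^32}

F_{p^m} embeds in F_{p^n} iff m | n. Here 34 ∤ 32 (since 32 = 0·34 + 32 with remainder 32 ≠ 0), so F_{389^34} is not a subfield of F_{389^32}. Equivalently: if it were, the tower law would give 34 = [F_{389^34}:F_389] dividing [F_{389^32}:F_389] = 32, contradiction.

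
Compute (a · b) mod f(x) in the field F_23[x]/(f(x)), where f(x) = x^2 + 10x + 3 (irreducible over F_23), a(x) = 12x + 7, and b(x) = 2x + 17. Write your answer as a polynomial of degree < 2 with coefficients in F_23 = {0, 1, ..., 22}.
a · b ≡ x + 1 (mod f(x))

Multiply in F_23[x]: a(x)·b(x) = (12x + 7)·(2x + 17) = x^2 + 11x + 4. This has degree ≥ 2, so divide by f(x) over F_23: x^2 + 11x + 4 = (1)·(x^2 + 10x + 3) + (x + 1). Hence a·b ≡ x + 1 (mod f). (F_23[x]/(f) is a field with 23^2 = 529 elements since f is irreducible of degree 2.)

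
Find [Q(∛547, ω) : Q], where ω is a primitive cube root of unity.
[Q(∛547, ω) : Q] = 6

[Q(∛547):Q] = 3 (min poly x^3 - 547, irreducible since 547 is not a perfect cube). [Q(ω):Q] = 2 (min poly x^2 + x + 1). Since Q(∛547) ⊂ R and ω ∉ R, we have ω ∉ Q(∛547), so x^2 + x + 1 remains irreducible over Q(∛547) and [Q(∛547, ω) : Q(∛547)] = 2. By the tower law, [Q(∛547, ω) : Q] = 3 · 2 = 6. (In fact Q(∛547, ω) is the splitting field of x^3 - 547 over Q.)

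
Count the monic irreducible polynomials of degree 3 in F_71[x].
There are 119280 monic irreducible polynomials of degree 3 over F_71

Each element of F_{71^3} that lies in no proper subfield is a root of exactly one monic irreducible of degree 3 over F_71, and each such polynomial has 3 distinct roots in F_{71^3}. By Möbius inversion the count is N_71(3) = (1/3) Σ_{d|3} μ(3/d) · 71^d = (1/3)(μ(3)·71^1 + μ(1)·71^3) = 357840/3 = 119280.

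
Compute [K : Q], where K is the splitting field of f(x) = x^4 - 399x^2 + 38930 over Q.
[K : Q] = 4

Solving the quadratic in x^2: x^2 = (399 ± √(399^2 - 4·38930))/2 = (399 ± √3481)/2 = (399 ± 59)/2, giving x^2 = 170 or x^2 = 229. So f(x) = (x^2 - 170)(x^2 - 229) and the roots of f are ±√170, ±√229. Hence the splitting field is K = Q(√170, √229). Since 170 and 229 are distinct squarefree integers > 1, their product 38930 is not a perfect square, so √229 ∉ Q(√170). By the tower law [K:Q] = [Q(√170,√229):Q(√170)] · [Q(√170):Q] = 2 · 2 = 4.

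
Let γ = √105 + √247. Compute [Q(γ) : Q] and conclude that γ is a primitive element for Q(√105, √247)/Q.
[Q(γ) : Q] = 4 (equivalently, Q(γ) = Q(√105, √247))

Obviously Q(γ) ⊆ Q(√105, √247), and [Q(√105, √247):Q] = 4 (since 105, 247 are distinct squarefree integers > 1 with 25935 not a perfect square). To show equality we compute the minimal polynomial of γ. From γ = √105 + √247: γ^2 = 105 + 2√(25935) + 247 = 352 + 2√(25935), so γ^2 - 352 = 2√(25935); squaring, (γ^2 - 352)^2 = 4·25935, i.e. γ^4 - 704γ^2 + 123904 - 103740 = 0, i.e. γ^4 - 704γ^2 + 20164 = 0. So γ is a root of x^4 - 704x^2 + 20164. This polynomial is irreducible over Q: it has no rational root (each ±√105 ± √247 is irrational), and any factorization into two quadratics over Q would force √(25935) ∈ Q (pairing opposite roots) or √105, √247 ∈ Q (other pairings), all impossible. Hence [Q(γ):Q] = 4 = [Q(√105, √247):Q], so Q(γ) = Q(√105, √247).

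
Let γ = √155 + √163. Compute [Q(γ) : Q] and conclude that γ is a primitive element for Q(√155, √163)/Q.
[Q(γ) : Q] = 4 (equivalently, Q(γ) = Q(√155, √163))

Obviously Q(γ) ⊆ Q(√155, √163), and [Q(√155, √163):Q] = 4 (since 155, 163 are distinct squarefree integers > 1 with 25265 not a perfect square). To show equality we compute the minimal polynomial of γ. From γ = √155 + √163: γ^2 = 155 + 2√(25265) + 163 = 318 + 2√(25265), so γ^2 - 318 = 2√(25265); squaring, (γ^2 - 318)^2 = 4·25265, i.e. γ^4 - 636γ^2 + 101124 - 101060 = 0, i.e. γ^4 - 636γ^2 + 64 = 0. So γ is a root of x^4 - 636x^2 + 64. This polynomial is irreducible over Q: it has no rational root (each ±√155 ± √163 is irrational), and any factorization into two quadratics over Q would force √(25265) ∈ Q (pairing opposite roots) or √155, √163 ∈ Q (other pairings), all impossible. Hence [Q(γ):Q] = 4 = [Q(√155, √163):Q], so Q(γ) = Q(√155, √163).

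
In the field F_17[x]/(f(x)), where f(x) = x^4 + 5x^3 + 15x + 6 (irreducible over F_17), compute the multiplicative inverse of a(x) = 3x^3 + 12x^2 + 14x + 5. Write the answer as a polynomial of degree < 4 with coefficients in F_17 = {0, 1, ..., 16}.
a(x)^(-1) ≡ 2x^3 + 5x^2 + 5x + 12 (mod f(x))

Since f is irreducible over F_17, F_17[x]/(f) is a field and a(x) ≠ 0 has an inverse. Apply the extended Euclidean algorithm to f(x) and a(x) in F_17[x]: f(x) = (6x + 6)·a(x) + (14x^2 + 3x + 10);  a(x) = (16x + 12)·(14x^2 + 3x + 10) + (5x + 4);  (14x^2 + 3x + 10) = (13x + 14)·(5x + 4) + (5). The last nonzero remainder is the constant 5 = gcd(f, a) in F_17. Back-substituting through the division chain expresses 5 = s(x)·a(x) + t(x)·f(x) with s(x) ≡ 10x^3 + 8x^2 + 8x + 9 (mod f), so (10x^3 + 8x^2 + 8x + 9)·a(x) ≡ 5 (mod f). Multiplying by 5^(-1) ≡ 7 in F_17 gives a(x)^(-1) ≡ 7·(10x^3 + 8x^2 + 8x + 9) ≡ 2x^3 + 5x^2 + 5x + 12 (mod f). Check: (3x^3 + 12x^2 + 14x + 5)·(2x^3 + 5x^2 + 5x + 12) = 6x^6 + 5x^5 + x^4 + 6x^3 + x^2 + 6x + 9 ≡ 1 (mod x^4 + 5x^3 + 15x + 6).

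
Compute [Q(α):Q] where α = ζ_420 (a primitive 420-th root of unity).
[Q(α):Q] = 96

The minimal polynomial of ζ_420 over Q is the 420-th cyclotomic polynomial Φ_420(x), which is irreducible over Q and has degree φ(420) = 96. Hence [Q(α):Q] = φ(420) = 96.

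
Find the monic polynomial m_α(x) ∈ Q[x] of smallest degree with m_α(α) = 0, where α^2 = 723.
m_α(x) = x^2 - 723

α satisfies α^2 - 723 = 0, so x^2 - 723 annihilates α. Since d = 723 is squarefree and ≠ 1, it is not a perfect square in Q, so x^2 - 723 has no rational root and is therefore irreducible over Q (a degree-2 polynomial over a field is irreducible iff it has no root). Hence m_α(x) = x^2 - 723.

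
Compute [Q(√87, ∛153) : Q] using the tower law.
[Q(√87, ∛153) : Q] = 6

Let L = Q(√87, ∛153). Since Q(√87) ⊂ L and [Q(√87):Q] = 2, the tower law gives 2 | [L:Q]. Likewise Q(∛153) ⊂ L with [Q(∛153):Q] = 3 (because 153 is not a perfect cube), so 3 | [L:Q]. As gcd(2,3) = 1, [L:Q] is divisible by 6. Conversely L is generated over Q by √87 and ∛153, so [L:Q] ≤ 2·3 = 6. Therefore [Q(√87, ∛153) : Q] = 6.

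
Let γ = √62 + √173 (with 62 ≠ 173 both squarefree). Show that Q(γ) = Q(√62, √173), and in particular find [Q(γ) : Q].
[Q(γ) : Q] = 4 (equivalently, Q(γ) = Q(√62, √173))

Obviously Q(γ) ⊆ Q(√62, √173), and [Q(√62, √173):Q] = 4 (since 62, 173 are distinct squarefree integers > 1 with 10726 not a perfect square). To show equality we compute the minimal polynomial of γ. From γ = √62 + √173: γ^2 = 62 + 2√(10726) + 173 = 235 + 2√(10726), so γ^2 - 235 = 2√(10726); squaring, (γ^2 - 235)^2 = 4·10726, i.e. γ^4 - 470γ^2 + 55225 - 42904 = 0, i.e. γ^4 - 470γ^2 + 12321 = 0. So γ is a root of x^4 - 470x^2 + 12321. This polynomial is irreducible over Q: it has no rational root (each ±√62 ± √173 is irrational), and any factorization into two quadratics over Q would force √(10726) ∈ Q (pairing opposite roots) or √62, √173 ∈ Q (other pairings), all impossible. Hence [Q(γ):Q] = 4 = [Q(√62, √173):Q], so Q(γ) = Q(√62, √173).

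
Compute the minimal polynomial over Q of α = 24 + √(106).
m_α(x) = x^2 - 48x + 470

From α - 24 = √(106), squaring gives (α - 24)^2 = 106, i.e. α^2 - 48α + 576 = 106, so α^2 - 48α + 470 = 0. The discriminant of x^2 - 48x + 470 is (-48)^2 - 4·(470) = 2304 - 1880 = 424, and 4·(106) is not a perfect square in Q since 106 is squarefree and ≠ 1. Hence x^2 - 48x + 470 is irreducible over Q and is the minimal polynomial of α.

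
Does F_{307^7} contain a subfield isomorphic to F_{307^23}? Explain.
No: F_{307^23} is not a subfield of F_{307^7}

F_{p^m} embeds in F_{p^n} iff m | n. Here 23 ∤ 7 (since 7 = 0·23 + 7 with remainder 7 ≠ 0), so F_{307^23} is not a subfield of F_{307^7}. Equivalently: if it were, the tower law would give 23 = [F_{307^23}:F_307] dividing [F_{307^7}:F_307] = 7, contradiction.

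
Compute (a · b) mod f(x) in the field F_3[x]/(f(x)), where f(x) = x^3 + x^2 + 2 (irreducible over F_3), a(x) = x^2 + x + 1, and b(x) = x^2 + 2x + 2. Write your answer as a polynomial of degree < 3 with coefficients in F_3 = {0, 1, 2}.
a · b ≡ 2x + 1 (mod f(x))

Multiply in F_3[x]: a(x)·b(x) = (x^2 + x + 1)·(x^2 + 2x + 2) = x^4 + 2x^2 + x + 2. This has degree ≥ 3, so divide by f(x) over F_3: x^4 + 2x^2 + x + 2 = (x + 2)·(x^3 + x^2 + 2) + (2x + 1). Hence a·b ≡ 2x + 1 (mod f). (F_3[x]/(f) is a field with 3^3 = 27 elements since f is irreducible of degree 3.)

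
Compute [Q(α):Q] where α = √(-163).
[Q(α):Q] = 2

[Q(α):Q] equals the degree of the minimal polynomial of α. Here α^2 = -163 and x^2 + 163 is irreducible (d = -163 is squarefree, ≠ 1, hence not a square), so deg(m_α) = 2. Thus [Q(α):Q] = 2.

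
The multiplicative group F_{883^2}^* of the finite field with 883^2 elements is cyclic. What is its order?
|F_{883^2}^*| = 779688

F_{883^2} has 883^2 = 779689 elements; its multiplicative group consists of all nonzero elements, so |F_{883^2}^*| = 779689 - 1 = 779688. (It is cyclic since any finite subgroup of the multiplicative group of a field is cyclic.)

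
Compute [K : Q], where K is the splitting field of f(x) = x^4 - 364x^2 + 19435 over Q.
[K : Q] = 4

Solving the quadratic in x^2: x^2 = (364 ± √(364^2 - 4·19435))/2 = (364 ± √54756)/2 = (364 ± 234)/2, giving x^2 = 299 or x^2 = 65. So f(x) = (x^2 - 299)(x^2 - 65) and the roots of f are ±√299, ±√65. Hence the splitting field is K = Q(√299, √65). Since 299 and 65 are distinct squarefree integers > 1, their product 19435 is not a perfect square, so √65 ∉ Q(√299). By the tower law [K:Q] = [Q(√299,√65):Q(√299)] · [Q(√299):Q] = 2 · 2 = 4.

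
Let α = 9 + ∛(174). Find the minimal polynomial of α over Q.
m_α(x) = x^3 - 27x^2 + 243x - 903

Set β = α - 9 = ∛(174), so β^3 = 174. Then (α - 9)^3 - 174 = 0, i.e. α is a root of g(x) = (x - 9)^3 - 174 = x^3 - 27x^2 + 243x - 903. Since g(x) = h(x - 9) where h(x) = x^3 - 174, and h is irreducible over Q (because 174 is not a perfect cube, so h has no rational root, and a monic cubic with no rational root is irreducible), g is also irreducible (irreducibility is preserved under the substitution x → x - 9). Hence m_α(x) = x^3 - 27x^2 + 243x - 903.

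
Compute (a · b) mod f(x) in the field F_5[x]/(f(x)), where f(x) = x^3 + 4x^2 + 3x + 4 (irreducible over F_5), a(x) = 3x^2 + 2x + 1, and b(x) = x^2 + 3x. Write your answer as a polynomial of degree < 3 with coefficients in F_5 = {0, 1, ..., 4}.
a · b ≡ 2x^2 + 4x + 4 (mod f(x))

Multiply in F_5[x]: a(x)·b(x) = (3x^2 + 2x + 1)·(x^2 + 3x) = 3x^4 + x^3 + 2x^2 + 3x. This has degree ≥ 3, so divide by f(x) over F_5: 3x^4 + x^3 + 2x^2 + 3x = (3x + 4)·(x^3 + 4x^2 + 3x + 4) + (2x^2 + 4x + 4). Hence a·b ≡ 2x^2 + 4x + 4 (mod f). (F_5[x]/(f) is a field with 5^3 = 125 elements since f is irreducible of degree 3.)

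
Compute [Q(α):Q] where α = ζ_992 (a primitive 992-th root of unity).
[Q(α):Q] = 480

The minimal polynomial of ζ_992 over Q is the 992-th cyclotomic polynomial Φ_992(x), which is irreducible over Q and has degree φ(992) = 480. Hence [Q(α):Q] = φ(992) = 480.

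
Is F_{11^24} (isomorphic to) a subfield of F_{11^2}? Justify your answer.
No: F_{11^24} is not a subfield of F_{11^2}

F_{p^m} embeds in F_{p^n} iff m | n. Here 24 ∤ 2 (since 2 = 0·24 + 2 with remainder 2 ≠ 0), so F_{11^24} is not a subfield of F_{11^2}. Equivalently: if it were, the tower law would give 24 = [F_{11^24}:F_11] dividing [F_{11^2}:F_11] = 2, contradiction.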